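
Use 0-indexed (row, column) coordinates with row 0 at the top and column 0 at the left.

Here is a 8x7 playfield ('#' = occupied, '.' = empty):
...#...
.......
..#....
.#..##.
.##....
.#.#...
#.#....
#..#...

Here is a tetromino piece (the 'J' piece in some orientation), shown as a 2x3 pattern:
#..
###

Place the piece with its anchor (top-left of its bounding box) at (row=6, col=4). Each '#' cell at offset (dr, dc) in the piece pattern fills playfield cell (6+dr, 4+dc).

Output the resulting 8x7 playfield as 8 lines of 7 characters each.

Fill (6+0,4+0) = (6,4)
Fill (6+1,4+0) = (7,4)
Fill (6+1,4+1) = (7,5)
Fill (6+1,4+2) = (7,6)

Answer: ...#...
.......
..#....
.#..##.
.##....
.#.#...
#.#.#..
#..####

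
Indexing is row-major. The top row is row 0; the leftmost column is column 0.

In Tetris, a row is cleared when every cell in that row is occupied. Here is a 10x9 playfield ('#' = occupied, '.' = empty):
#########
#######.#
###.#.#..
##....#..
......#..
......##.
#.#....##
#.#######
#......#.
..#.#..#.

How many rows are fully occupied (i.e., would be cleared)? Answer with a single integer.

Check each row:
  row 0: 0 empty cells -> FULL (clear)
  row 1: 1 empty cell -> not full
  row 2: 4 empty cells -> not full
  row 3: 6 empty cells -> not full
  row 4: 8 empty cells -> not full
  row 5: 7 empty cells -> not full
  row 6: 5 empty cells -> not full
  row 7: 1 empty cell -> not full
  row 8: 7 empty cells -> not full
  row 9: 6 empty cells -> not full
Total rows cleared: 1

Answer: 1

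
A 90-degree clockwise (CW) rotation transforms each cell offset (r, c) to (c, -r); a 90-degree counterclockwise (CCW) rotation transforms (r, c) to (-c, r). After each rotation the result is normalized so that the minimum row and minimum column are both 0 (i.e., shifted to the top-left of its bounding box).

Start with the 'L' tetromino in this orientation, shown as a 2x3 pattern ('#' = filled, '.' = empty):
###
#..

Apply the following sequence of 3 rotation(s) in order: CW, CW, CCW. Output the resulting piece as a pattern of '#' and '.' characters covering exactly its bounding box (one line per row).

Answer: ##
.#
.#

Derivation:
Start:
###
#..
After rotation 1 (CW):
##
.#
.#
After rotation 2 (CW):
..#
###
After rotation 3 (CCW):
##
.#
.#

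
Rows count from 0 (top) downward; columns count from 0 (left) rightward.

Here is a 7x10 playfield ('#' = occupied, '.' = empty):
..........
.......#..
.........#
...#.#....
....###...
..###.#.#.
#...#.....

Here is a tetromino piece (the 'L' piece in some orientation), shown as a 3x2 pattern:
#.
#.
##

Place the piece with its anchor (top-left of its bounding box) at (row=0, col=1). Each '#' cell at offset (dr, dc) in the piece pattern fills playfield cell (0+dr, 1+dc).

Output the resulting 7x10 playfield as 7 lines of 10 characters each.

Answer: .#........
.#.....#..
.##......#
...#.#....
....###...
..###.#.#.
#...#.....

Derivation:
Fill (0+0,1+0) = (0,1)
Fill (0+1,1+0) = (1,1)
Fill (0+2,1+0) = (2,1)
Fill (0+2,1+1) = (2,2)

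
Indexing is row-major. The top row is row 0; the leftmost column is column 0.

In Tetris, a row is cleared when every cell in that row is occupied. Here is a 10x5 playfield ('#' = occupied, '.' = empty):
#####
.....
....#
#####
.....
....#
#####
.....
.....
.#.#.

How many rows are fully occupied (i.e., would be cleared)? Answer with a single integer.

Answer: 3

Derivation:
Check each row:
  row 0: 0 empty cells -> FULL (clear)
  row 1: 5 empty cells -> not full
  row 2: 4 empty cells -> not full
  row 3: 0 empty cells -> FULL (clear)
  row 4: 5 empty cells -> not full
  row 5: 4 empty cells -> not full
  row 6: 0 empty cells -> FULL (clear)
  row 7: 5 empty cells -> not full
  row 8: 5 empty cells -> not full
  row 9: 3 empty cells -> not full
Total rows cleared: 3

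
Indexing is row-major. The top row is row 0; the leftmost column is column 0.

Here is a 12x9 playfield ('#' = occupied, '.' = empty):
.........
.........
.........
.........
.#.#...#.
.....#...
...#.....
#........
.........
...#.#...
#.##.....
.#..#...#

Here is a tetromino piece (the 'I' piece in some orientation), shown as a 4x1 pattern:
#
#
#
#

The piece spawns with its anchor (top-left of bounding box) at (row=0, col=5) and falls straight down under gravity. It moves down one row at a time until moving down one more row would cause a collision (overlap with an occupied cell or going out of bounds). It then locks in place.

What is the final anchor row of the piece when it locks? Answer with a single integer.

Answer: 1

Derivation:
Spawn at (row=0, col=5). Try each row:
  row 0: fits
  row 1: fits
  row 2: blocked -> lock at row 1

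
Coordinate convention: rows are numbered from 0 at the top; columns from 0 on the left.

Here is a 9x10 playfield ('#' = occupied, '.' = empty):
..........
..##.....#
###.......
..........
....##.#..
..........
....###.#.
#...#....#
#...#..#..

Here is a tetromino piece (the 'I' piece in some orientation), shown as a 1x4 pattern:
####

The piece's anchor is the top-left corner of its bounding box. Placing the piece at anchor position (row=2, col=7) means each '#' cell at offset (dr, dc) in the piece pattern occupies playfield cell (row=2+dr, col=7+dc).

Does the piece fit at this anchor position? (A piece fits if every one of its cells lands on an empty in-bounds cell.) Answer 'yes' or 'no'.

Answer: no

Derivation:
Check each piece cell at anchor (2, 7):
  offset (0,0) -> (2,7): empty -> OK
  offset (0,1) -> (2,8): empty -> OK
  offset (0,2) -> (2,9): empty -> OK
  offset (0,3) -> (2,10): out of bounds -> FAIL
All cells valid: no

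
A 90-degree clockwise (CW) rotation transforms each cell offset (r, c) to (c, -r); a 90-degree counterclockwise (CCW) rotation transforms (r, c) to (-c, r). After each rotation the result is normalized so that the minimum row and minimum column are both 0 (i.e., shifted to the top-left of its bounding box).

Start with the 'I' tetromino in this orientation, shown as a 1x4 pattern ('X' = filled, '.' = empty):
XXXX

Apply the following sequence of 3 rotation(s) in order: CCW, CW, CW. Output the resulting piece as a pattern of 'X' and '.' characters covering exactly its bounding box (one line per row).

Start:
XXXX
After rotation 1 (CCW):
X
X
X
X
After rotation 2 (CW):
XXXX
After rotation 3 (CW):
X
X
X
X

Answer: X
X
X
X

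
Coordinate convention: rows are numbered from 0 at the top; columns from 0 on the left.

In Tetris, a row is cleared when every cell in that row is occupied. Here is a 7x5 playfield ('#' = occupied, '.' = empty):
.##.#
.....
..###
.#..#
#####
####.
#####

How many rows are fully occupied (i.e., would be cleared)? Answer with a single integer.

Check each row:
  row 0: 2 empty cells -> not full
  row 1: 5 empty cells -> not full
  row 2: 2 empty cells -> not full
  row 3: 3 empty cells -> not full
  row 4: 0 empty cells -> FULL (clear)
  row 5: 1 empty cell -> not full
  row 6: 0 empty cells -> FULL (clear)
Total rows cleared: 2

Answer: 2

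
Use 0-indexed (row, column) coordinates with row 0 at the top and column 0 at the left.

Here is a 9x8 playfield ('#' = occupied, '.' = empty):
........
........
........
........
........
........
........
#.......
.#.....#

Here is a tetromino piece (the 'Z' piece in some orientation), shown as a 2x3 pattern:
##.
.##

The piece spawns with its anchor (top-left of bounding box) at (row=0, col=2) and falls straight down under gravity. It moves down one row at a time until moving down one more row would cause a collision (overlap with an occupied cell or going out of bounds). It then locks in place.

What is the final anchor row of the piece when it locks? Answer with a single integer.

Answer: 7

Derivation:
Spawn at (row=0, col=2). Try each row:
  row 0: fits
  row 1: fits
  row 2: fits
  row 3: fits
  row 4: fits
  row 5: fits
  row 6: fits
  row 7: fits
  row 8: blocked -> lock at row 7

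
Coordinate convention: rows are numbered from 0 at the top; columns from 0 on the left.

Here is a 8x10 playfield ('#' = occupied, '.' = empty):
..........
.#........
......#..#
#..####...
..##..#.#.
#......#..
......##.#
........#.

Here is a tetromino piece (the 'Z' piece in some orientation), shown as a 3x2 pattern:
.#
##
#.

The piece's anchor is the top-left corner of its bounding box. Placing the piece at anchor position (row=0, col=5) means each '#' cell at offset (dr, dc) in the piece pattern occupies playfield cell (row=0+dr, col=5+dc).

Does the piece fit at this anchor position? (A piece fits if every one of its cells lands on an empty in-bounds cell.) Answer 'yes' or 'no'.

Check each piece cell at anchor (0, 5):
  offset (0,1) -> (0,6): empty -> OK
  offset (1,0) -> (1,5): empty -> OK
  offset (1,1) -> (1,6): empty -> OK
  offset (2,0) -> (2,5): empty -> OK
All cells valid: yes

Answer: yes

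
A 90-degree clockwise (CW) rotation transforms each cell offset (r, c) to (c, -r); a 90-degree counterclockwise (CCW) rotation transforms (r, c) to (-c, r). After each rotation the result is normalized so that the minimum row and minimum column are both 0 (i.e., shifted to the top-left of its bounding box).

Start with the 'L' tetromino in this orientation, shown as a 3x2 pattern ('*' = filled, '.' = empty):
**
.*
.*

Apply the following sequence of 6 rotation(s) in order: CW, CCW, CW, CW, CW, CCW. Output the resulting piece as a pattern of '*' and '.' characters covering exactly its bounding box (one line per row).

Answer: *.
*.
**

Derivation:
Start:
**
.*
.*
After rotation 1 (CW):
..*
***
After rotation 2 (CCW):
**
.*
.*
After rotation 3 (CW):
..*
***
After rotation 4 (CW):
*.
*.
**
After rotation 5 (CW):
***
*..
After rotation 6 (CCW):
*.
*.
**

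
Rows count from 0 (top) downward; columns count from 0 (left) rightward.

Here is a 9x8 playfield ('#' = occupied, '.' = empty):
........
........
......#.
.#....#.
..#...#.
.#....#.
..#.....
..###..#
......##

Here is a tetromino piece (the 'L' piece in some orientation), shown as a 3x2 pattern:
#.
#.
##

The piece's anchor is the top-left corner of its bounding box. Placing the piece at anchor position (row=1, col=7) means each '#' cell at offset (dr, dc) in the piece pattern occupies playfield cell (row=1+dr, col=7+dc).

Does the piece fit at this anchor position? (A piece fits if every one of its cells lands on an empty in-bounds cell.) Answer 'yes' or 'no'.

Answer: no

Derivation:
Check each piece cell at anchor (1, 7):
  offset (0,0) -> (1,7): empty -> OK
  offset (1,0) -> (2,7): empty -> OK
  offset (2,0) -> (3,7): empty -> OK
  offset (2,1) -> (3,8): out of bounds -> FAIL
All cells valid: no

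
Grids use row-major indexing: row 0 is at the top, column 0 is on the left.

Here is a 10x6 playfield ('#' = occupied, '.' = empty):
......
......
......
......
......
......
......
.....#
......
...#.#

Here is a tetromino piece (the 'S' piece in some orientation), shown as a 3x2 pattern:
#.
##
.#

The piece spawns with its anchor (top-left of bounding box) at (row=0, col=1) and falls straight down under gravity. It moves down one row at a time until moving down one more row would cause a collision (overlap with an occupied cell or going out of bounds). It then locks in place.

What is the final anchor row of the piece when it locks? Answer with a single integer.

Spawn at (row=0, col=1). Try each row:
  row 0: fits
  row 1: fits
  row 2: fits
  row 3: fits
  row 4: fits
  row 5: fits
  row 6: fits
  row 7: fits
  row 8: blocked -> lock at row 7

Answer: 7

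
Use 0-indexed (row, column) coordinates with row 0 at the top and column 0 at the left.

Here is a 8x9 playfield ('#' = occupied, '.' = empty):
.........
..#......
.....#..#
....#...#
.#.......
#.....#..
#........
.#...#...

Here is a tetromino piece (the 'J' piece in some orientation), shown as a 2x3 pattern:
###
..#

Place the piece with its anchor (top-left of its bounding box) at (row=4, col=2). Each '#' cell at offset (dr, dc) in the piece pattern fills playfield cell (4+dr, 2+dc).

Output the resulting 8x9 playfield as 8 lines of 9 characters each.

Answer: .........
..#......
.....#..#
....#...#
.####....
#...#.#..
#........
.#...#...

Derivation:
Fill (4+0,2+0) = (4,2)
Fill (4+0,2+1) = (4,3)
Fill (4+0,2+2) = (4,4)
Fill (4+1,2+2) = (5,4)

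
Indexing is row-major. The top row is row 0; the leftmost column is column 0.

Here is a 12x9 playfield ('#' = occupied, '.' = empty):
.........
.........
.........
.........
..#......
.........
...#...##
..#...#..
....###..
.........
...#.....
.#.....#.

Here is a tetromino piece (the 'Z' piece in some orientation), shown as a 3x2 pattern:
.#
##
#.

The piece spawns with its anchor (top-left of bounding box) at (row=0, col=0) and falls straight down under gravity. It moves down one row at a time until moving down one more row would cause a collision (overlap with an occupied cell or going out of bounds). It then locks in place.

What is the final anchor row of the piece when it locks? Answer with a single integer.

Spawn at (row=0, col=0). Try each row:
  row 0: fits
  row 1: fits
  row 2: fits
  row 3: fits
  row 4: fits
  row 5: fits
  row 6: fits
  row 7: fits
  row 8: fits
  row 9: fits
  row 10: blocked -> lock at row 9

Answer: 9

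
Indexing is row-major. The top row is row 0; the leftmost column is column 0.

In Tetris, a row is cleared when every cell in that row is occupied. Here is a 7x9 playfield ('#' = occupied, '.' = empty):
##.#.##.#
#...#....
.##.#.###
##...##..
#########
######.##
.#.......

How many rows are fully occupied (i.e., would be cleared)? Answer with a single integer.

Check each row:
  row 0: 3 empty cells -> not full
  row 1: 7 empty cells -> not full
  row 2: 3 empty cells -> not full
  row 3: 5 empty cells -> not full
  row 4: 0 empty cells -> FULL (clear)
  row 5: 1 empty cell -> not full
  row 6: 8 empty cells -> not full
Total rows cleared: 1

Answer: 1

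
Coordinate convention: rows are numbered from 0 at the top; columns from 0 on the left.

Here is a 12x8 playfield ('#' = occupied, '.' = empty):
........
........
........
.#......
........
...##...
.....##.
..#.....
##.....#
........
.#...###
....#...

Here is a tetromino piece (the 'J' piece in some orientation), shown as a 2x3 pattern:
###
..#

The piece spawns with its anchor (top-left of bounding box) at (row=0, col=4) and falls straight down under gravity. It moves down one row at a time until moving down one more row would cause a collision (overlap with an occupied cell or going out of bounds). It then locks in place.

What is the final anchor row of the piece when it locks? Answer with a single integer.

Answer: 4

Derivation:
Spawn at (row=0, col=4). Try each row:
  row 0: fits
  row 1: fits
  row 2: fits
  row 3: fits
  row 4: fits
  row 5: blocked -> lock at row 4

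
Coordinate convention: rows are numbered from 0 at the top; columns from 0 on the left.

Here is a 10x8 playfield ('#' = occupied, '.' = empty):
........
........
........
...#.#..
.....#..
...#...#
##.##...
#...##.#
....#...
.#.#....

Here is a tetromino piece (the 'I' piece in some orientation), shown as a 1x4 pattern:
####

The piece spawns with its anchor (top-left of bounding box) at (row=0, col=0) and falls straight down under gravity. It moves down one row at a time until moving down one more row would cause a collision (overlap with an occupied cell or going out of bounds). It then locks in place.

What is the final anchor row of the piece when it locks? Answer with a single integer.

Spawn at (row=0, col=0). Try each row:
  row 0: fits
  row 1: fits
  row 2: fits
  row 3: blocked -> lock at row 2

Answer: 2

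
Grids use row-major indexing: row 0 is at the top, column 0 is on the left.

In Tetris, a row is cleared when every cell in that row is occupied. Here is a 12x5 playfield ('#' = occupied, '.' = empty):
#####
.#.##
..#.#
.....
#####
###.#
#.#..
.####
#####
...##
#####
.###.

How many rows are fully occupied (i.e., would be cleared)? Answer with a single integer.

Check each row:
  row 0: 0 empty cells -> FULL (clear)
  row 1: 2 empty cells -> not full
  row 2: 3 empty cells -> not full
  row 3: 5 empty cells -> not full
  row 4: 0 empty cells -> FULL (clear)
  row 5: 1 empty cell -> not full
  row 6: 3 empty cells -> not full
  row 7: 1 empty cell -> not full
  row 8: 0 empty cells -> FULL (clear)
  row 9: 3 empty cells -> not full
  row 10: 0 empty cells -> FULL (clear)
  row 11: 2 empty cells -> not full
Total rows cleared: 4

Answer: 4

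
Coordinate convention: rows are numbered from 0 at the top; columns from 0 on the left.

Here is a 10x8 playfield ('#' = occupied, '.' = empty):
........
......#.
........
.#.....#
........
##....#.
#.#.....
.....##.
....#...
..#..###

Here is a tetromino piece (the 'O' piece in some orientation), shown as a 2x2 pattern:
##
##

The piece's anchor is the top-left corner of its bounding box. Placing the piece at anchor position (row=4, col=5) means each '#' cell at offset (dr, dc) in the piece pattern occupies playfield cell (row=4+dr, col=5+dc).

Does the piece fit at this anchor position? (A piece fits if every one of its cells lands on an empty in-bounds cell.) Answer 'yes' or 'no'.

Check each piece cell at anchor (4, 5):
  offset (0,0) -> (4,5): empty -> OK
  offset (0,1) -> (4,6): empty -> OK
  offset (1,0) -> (5,5): empty -> OK
  offset (1,1) -> (5,6): occupied ('#') -> FAIL
All cells valid: no

Answer: no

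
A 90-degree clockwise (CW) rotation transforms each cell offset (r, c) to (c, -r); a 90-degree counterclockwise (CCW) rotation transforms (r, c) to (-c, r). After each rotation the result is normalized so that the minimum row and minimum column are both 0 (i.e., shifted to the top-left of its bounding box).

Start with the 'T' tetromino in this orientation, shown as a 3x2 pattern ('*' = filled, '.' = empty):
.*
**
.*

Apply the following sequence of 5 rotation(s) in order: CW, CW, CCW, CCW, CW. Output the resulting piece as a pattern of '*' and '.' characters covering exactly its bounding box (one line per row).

Answer: .*.
***

Derivation:
Start:
.*
**
.*
After rotation 1 (CW):
.*.
***
After rotation 2 (CW):
*.
**
*.
After rotation 3 (CCW):
.*.
***
After rotation 4 (CCW):
.*
**
.*
After rotation 5 (CW):
.*.
***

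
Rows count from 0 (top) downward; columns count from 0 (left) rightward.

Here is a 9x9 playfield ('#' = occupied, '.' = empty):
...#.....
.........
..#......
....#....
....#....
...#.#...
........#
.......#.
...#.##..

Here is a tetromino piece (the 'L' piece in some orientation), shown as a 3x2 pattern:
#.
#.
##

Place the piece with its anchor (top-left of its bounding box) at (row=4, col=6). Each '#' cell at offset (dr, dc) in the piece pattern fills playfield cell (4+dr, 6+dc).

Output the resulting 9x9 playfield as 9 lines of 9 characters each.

Fill (4+0,6+0) = (4,6)
Fill (4+1,6+0) = (5,6)
Fill (4+2,6+0) = (6,6)
Fill (4+2,6+1) = (6,7)

Answer: ...#.....
.........
..#......
....#....
....#.#..
...#.##..
......###
.......#.
...#.##..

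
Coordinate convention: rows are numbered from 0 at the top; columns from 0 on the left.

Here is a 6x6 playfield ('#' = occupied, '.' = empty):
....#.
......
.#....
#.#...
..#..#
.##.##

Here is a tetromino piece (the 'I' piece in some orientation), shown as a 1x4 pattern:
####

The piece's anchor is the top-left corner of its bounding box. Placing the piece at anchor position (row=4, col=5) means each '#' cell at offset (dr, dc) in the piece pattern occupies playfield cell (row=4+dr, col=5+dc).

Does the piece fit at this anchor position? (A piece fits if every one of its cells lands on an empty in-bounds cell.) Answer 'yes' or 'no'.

Answer: no

Derivation:
Check each piece cell at anchor (4, 5):
  offset (0,0) -> (4,5): occupied ('#') -> FAIL
  offset (0,1) -> (4,6): out of bounds -> FAIL
  offset (0,2) -> (4,7): out of bounds -> FAIL
  offset (0,3) -> (4,8): out of bounds -> FAIL
All cells valid: no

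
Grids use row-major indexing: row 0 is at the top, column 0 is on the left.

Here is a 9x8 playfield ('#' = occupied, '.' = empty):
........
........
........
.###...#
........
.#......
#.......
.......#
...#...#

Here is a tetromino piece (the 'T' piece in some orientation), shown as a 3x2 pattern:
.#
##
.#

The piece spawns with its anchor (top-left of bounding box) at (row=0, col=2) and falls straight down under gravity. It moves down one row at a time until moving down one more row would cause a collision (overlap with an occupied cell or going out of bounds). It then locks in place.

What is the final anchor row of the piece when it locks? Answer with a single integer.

Answer: 0

Derivation:
Spawn at (row=0, col=2). Try each row:
  row 0: fits
  row 1: blocked -> lock at row 0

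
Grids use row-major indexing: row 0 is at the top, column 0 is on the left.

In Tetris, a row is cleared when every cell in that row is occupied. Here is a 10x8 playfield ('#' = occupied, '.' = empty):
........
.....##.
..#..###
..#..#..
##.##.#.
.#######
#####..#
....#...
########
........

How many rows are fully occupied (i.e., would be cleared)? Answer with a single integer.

Check each row:
  row 0: 8 empty cells -> not full
  row 1: 6 empty cells -> not full
  row 2: 4 empty cells -> not full
  row 3: 6 empty cells -> not full
  row 4: 3 empty cells -> not full
  row 5: 1 empty cell -> not full
  row 6: 2 empty cells -> not full
  row 7: 7 empty cells -> not full
  row 8: 0 empty cells -> FULL (clear)
  row 9: 8 empty cells -> not full
Total rows cleared: 1

Answer: 1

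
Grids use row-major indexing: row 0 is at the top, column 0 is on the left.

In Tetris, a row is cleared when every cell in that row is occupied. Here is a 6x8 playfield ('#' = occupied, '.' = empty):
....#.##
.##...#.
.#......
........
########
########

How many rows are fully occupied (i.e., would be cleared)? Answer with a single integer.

Answer: 2

Derivation:
Check each row:
  row 0: 5 empty cells -> not full
  row 1: 5 empty cells -> not full
  row 2: 7 empty cells -> not full
  row 3: 8 empty cells -> not full
  row 4: 0 empty cells -> FULL (clear)
  row 5: 0 empty cells -> FULL (clear)
Total rows cleared: 2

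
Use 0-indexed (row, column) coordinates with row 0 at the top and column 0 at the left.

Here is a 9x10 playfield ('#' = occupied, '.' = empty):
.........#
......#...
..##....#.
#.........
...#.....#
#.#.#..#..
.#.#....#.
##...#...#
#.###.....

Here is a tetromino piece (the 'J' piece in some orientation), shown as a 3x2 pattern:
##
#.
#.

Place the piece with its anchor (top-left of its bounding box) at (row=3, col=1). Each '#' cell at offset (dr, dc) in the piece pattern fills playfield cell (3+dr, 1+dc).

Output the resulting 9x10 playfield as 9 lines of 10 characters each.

Fill (3+0,1+0) = (3,1)
Fill (3+0,1+1) = (3,2)
Fill (3+1,1+0) = (4,1)
Fill (3+2,1+0) = (5,1)

Answer: .........#
......#...
..##....#.
###.......
.#.#.....#
###.#..#..
.#.#....#.
##...#...#
#.###.....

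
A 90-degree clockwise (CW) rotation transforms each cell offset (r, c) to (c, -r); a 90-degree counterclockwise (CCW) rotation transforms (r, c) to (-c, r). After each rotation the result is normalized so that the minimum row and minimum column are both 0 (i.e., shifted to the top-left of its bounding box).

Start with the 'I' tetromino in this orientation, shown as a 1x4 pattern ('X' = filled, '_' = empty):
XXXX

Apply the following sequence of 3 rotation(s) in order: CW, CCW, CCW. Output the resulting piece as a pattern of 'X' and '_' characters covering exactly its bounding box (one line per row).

Answer: X
X
X
X

Derivation:
Start:
XXXX
After rotation 1 (CW):
X
X
X
X
After rotation 2 (CCW):
XXXX
After rotation 3 (CCW):
X
X
X
X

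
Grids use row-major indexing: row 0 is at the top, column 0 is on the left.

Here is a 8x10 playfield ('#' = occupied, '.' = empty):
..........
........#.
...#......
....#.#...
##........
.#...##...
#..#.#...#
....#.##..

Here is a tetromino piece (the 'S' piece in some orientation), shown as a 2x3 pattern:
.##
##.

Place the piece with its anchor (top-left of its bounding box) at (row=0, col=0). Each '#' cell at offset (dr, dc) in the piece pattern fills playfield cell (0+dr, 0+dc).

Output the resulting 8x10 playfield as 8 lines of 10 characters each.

Answer: .##.......
##......#.
...#......
....#.#...
##........
.#...##...
#..#.#...#
....#.##..

Derivation:
Fill (0+0,0+1) = (0,1)
Fill (0+0,0+2) = (0,2)
Fill (0+1,0+0) = (1,0)
Fill (0+1,0+1) = (1,1)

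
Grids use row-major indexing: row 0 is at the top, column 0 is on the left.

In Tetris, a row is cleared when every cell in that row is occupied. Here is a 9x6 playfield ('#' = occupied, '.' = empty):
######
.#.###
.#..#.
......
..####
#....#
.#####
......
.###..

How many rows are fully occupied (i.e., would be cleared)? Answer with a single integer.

Check each row:
  row 0: 0 empty cells -> FULL (clear)
  row 1: 2 empty cells -> not full
  row 2: 4 empty cells -> not full
  row 3: 6 empty cells -> not full
  row 4: 2 empty cells -> not full
  row 5: 4 empty cells -> not full
  row 6: 1 empty cell -> not full
  row 7: 6 empty cells -> not full
  row 8: 3 empty cells -> not full
Total rows cleared: 1

Answer: 1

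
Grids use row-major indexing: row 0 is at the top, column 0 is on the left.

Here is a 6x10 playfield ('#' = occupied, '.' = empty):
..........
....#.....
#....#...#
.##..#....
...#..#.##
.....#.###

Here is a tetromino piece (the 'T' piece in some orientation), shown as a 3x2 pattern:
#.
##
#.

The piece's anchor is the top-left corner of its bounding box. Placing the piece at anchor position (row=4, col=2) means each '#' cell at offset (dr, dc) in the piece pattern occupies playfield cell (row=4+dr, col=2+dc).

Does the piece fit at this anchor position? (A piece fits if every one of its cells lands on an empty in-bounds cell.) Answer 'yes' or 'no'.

Answer: no

Derivation:
Check each piece cell at anchor (4, 2):
  offset (0,0) -> (4,2): empty -> OK
  offset (1,0) -> (5,2): empty -> OK
  offset (1,1) -> (5,3): empty -> OK
  offset (2,0) -> (6,2): out of bounds -> FAIL
All cells valid: no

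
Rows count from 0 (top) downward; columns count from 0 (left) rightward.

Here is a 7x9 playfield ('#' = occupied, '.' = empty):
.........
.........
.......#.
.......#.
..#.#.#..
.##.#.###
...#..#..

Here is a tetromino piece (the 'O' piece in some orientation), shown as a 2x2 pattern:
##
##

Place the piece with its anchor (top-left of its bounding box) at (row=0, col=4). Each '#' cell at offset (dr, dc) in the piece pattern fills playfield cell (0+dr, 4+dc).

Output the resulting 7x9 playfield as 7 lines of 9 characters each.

Fill (0+0,4+0) = (0,4)
Fill (0+0,4+1) = (0,5)
Fill (0+1,4+0) = (1,4)
Fill (0+1,4+1) = (1,5)

Answer: ....##...
....##...
.......#.
.......#.
..#.#.#..
.##.#.###
...#..#..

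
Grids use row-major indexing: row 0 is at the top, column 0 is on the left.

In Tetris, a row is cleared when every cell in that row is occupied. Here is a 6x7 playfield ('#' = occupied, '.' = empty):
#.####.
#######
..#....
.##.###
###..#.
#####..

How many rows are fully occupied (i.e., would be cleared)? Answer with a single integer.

Check each row:
  row 0: 2 empty cells -> not full
  row 1: 0 empty cells -> FULL (clear)
  row 2: 6 empty cells -> not full
  row 3: 2 empty cells -> not full
  row 4: 3 empty cells -> not full
  row 5: 2 empty cells -> not full
Total rows cleared: 1

Answer: 1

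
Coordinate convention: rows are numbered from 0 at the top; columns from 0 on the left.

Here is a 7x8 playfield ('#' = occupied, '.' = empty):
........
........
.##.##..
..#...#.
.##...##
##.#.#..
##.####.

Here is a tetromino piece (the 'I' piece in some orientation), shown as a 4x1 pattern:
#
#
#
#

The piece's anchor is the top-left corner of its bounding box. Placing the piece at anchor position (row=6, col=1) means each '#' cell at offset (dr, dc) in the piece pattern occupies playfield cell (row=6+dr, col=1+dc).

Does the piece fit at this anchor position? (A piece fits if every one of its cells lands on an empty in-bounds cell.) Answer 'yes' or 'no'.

Check each piece cell at anchor (6, 1):
  offset (0,0) -> (6,1): occupied ('#') -> FAIL
  offset (1,0) -> (7,1): out of bounds -> FAIL
  offset (2,0) -> (8,1): out of bounds -> FAIL
  offset (3,0) -> (9,1): out of bounds -> FAIL
All cells valid: no

Answer: no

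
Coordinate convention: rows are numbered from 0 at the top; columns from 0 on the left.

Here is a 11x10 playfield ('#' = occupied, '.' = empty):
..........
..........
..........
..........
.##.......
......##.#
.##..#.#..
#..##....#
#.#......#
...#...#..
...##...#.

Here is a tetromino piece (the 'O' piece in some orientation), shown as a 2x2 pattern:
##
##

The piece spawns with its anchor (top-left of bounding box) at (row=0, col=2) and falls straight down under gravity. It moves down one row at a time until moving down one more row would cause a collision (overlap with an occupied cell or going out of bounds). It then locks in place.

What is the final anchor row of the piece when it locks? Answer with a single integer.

Spawn at (row=0, col=2). Try each row:
  row 0: fits
  row 1: fits
  row 2: fits
  row 3: blocked -> lock at row 2

Answer: 2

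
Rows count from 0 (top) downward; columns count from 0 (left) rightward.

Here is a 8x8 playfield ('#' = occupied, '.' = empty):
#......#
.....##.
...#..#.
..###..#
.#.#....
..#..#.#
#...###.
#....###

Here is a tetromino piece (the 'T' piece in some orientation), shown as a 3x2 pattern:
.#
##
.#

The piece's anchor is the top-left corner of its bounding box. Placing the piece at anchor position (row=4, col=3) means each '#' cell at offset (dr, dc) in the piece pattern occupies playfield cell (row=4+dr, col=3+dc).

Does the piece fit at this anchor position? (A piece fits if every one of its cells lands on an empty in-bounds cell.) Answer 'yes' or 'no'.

Answer: no

Derivation:
Check each piece cell at anchor (4, 3):
  offset (0,1) -> (4,4): empty -> OK
  offset (1,0) -> (5,3): empty -> OK
  offset (1,1) -> (5,4): empty -> OK
  offset (2,1) -> (6,4): occupied ('#') -> FAIL
All cells valid: no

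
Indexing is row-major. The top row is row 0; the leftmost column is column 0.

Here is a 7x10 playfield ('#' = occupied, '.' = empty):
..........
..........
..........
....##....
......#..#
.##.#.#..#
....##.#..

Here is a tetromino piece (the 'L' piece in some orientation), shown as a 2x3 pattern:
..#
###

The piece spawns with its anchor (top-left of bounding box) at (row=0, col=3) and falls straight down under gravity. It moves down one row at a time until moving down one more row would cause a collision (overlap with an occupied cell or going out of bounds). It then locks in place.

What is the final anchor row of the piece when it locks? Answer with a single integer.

Answer: 1

Derivation:
Spawn at (row=0, col=3). Try each row:
  row 0: fits
  row 1: fits
  row 2: blocked -> lock at row 1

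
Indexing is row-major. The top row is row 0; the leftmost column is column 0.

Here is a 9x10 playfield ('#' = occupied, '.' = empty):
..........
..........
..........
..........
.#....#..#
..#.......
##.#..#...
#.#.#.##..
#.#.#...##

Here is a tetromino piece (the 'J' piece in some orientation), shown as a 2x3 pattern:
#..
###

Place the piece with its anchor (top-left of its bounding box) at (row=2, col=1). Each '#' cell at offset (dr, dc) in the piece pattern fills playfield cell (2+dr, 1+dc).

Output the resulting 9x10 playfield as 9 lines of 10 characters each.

Answer: ..........
..........
.#........
.###......
.#....#..#
..#.......
##.#..#...
#.#.#.##..
#.#.#...##

Derivation:
Fill (2+0,1+0) = (2,1)
Fill (2+1,1+0) = (3,1)
Fill (2+1,1+1) = (3,2)
Fill (2+1,1+2) = (3,3)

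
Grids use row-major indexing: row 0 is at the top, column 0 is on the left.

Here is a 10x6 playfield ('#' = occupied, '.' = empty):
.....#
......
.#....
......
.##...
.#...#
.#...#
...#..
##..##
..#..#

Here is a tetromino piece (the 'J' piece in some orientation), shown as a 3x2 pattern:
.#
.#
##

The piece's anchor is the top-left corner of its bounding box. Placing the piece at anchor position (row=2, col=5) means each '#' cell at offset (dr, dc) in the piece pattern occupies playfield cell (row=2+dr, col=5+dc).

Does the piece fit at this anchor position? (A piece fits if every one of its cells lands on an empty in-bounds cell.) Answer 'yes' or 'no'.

Check each piece cell at anchor (2, 5):
  offset (0,1) -> (2,6): out of bounds -> FAIL
  offset (1,1) -> (3,6): out of bounds -> FAIL
  offset (2,0) -> (4,5): empty -> OK
  offset (2,1) -> (4,6): out of bounds -> FAIL
All cells valid: no

Answer: no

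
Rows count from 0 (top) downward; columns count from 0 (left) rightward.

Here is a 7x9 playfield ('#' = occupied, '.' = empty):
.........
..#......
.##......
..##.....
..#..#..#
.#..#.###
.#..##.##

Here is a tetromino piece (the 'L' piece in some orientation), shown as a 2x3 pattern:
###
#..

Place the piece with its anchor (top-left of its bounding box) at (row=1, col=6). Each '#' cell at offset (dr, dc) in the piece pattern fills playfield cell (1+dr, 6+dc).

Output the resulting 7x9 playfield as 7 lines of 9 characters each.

Fill (1+0,6+0) = (1,6)
Fill (1+0,6+1) = (1,7)
Fill (1+0,6+2) = (1,8)
Fill (1+1,6+0) = (2,6)

Answer: .........
..#...###
.##...#..
..##.....
..#..#..#
.#..#.###
.#..##.##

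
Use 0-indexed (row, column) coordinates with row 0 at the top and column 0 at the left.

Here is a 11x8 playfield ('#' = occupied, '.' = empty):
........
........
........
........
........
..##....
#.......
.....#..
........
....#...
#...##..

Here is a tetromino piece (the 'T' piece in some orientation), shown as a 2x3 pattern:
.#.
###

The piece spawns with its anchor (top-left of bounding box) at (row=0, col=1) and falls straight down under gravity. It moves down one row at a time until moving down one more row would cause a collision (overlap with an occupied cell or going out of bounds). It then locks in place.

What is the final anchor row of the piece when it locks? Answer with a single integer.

Answer: 3

Derivation:
Spawn at (row=0, col=1). Try each row:
  row 0: fits
  row 1: fits
  row 2: fits
  row 3: fits
  row 4: blocked -> lock at row 3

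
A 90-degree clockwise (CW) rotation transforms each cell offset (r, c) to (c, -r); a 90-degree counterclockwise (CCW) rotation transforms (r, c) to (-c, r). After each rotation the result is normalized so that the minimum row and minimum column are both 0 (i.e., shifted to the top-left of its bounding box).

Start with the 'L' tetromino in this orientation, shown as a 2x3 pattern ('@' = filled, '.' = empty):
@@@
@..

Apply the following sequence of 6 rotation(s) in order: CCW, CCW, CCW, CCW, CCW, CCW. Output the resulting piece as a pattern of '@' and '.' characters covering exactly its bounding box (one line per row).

Answer: ..@
@@@

Derivation:
Start:
@@@
@..
After rotation 1 (CCW):
@.
@.
@@
After rotation 2 (CCW):
..@
@@@
After rotation 3 (CCW):
@@
.@
.@
After rotation 4 (CCW):
@@@
@..
After rotation 5 (CCW):
@.
@.
@@
After rotation 6 (CCW):
..@
@@@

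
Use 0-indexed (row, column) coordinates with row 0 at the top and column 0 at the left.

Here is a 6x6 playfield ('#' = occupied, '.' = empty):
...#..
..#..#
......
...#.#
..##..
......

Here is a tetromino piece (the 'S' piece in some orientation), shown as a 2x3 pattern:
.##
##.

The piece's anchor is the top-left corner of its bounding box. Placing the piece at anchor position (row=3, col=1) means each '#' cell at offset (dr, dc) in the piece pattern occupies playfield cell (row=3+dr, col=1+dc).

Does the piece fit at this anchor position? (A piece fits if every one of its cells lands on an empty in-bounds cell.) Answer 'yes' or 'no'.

Check each piece cell at anchor (3, 1):
  offset (0,1) -> (3,2): empty -> OK
  offset (0,2) -> (3,3): occupied ('#') -> FAIL
  offset (1,0) -> (4,1): empty -> OK
  offset (1,1) -> (4,2): occupied ('#') -> FAIL
All cells valid: no

Answer: no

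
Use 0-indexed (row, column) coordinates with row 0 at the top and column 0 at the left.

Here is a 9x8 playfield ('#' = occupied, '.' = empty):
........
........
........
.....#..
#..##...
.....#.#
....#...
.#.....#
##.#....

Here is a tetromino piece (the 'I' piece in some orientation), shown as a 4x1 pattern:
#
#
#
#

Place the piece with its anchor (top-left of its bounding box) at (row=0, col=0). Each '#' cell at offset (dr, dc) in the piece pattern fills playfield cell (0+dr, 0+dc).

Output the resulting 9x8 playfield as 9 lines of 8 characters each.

Fill (0+0,0+0) = (0,0)
Fill (0+1,0+0) = (1,0)
Fill (0+2,0+0) = (2,0)
Fill (0+3,0+0) = (3,0)

Answer: #.......
#.......
#.......
#....#..
#..##...
.....#.#
....#...
.#.....#
##.#....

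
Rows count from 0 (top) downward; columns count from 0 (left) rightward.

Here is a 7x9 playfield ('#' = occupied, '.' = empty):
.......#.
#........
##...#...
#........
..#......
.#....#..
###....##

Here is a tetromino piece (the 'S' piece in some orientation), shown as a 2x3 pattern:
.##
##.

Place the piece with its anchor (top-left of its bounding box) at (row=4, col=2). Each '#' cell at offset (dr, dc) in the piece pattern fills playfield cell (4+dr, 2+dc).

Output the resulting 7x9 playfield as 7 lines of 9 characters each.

Fill (4+0,2+1) = (4,3)
Fill (4+0,2+2) = (4,4)
Fill (4+1,2+0) = (5,2)
Fill (4+1,2+1) = (5,3)

Answer: .......#.
#........
##...#...
#........
..###....
.###..#..
###....##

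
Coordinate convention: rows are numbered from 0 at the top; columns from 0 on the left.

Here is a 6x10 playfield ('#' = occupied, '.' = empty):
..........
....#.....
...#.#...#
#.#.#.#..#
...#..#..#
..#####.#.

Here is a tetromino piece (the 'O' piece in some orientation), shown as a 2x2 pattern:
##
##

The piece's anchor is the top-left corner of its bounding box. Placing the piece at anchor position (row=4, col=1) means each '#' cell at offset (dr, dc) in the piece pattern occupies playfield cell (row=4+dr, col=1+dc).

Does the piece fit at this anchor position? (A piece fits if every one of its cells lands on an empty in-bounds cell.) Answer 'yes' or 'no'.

Answer: no

Derivation:
Check each piece cell at anchor (4, 1):
  offset (0,0) -> (4,1): empty -> OK
  offset (0,1) -> (4,2): empty -> OK
  offset (1,0) -> (5,1): empty -> OK
  offset (1,1) -> (5,2): occupied ('#') -> FAIL
All cells valid: no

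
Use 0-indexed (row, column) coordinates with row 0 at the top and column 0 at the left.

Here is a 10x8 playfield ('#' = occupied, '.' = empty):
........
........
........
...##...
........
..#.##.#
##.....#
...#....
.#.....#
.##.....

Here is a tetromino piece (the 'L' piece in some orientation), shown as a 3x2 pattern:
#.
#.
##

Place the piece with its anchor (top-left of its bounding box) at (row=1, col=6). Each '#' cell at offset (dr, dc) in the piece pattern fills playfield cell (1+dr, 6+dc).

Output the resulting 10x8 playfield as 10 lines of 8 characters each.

Fill (1+0,6+0) = (1,6)
Fill (1+1,6+0) = (2,6)
Fill (1+2,6+0) = (3,6)
Fill (1+2,6+1) = (3,7)

Answer: ........
......#.
......#.
...##.##
........
..#.##.#
##.....#
...#....
.#.....#
.##.....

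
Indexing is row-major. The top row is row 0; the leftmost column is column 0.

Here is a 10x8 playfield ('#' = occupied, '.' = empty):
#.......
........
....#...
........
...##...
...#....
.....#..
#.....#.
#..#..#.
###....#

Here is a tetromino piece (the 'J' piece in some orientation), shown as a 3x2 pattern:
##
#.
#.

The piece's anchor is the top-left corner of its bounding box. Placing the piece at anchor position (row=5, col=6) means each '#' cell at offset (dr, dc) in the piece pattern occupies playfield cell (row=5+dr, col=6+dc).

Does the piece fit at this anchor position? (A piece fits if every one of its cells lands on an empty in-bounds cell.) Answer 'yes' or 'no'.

Check each piece cell at anchor (5, 6):
  offset (0,0) -> (5,6): empty -> OK
  offset (0,1) -> (5,7): empty -> OK
  offset (1,0) -> (6,6): empty -> OK
  offset (2,0) -> (7,6): occupied ('#') -> FAIL
All cells valid: no

Answer: no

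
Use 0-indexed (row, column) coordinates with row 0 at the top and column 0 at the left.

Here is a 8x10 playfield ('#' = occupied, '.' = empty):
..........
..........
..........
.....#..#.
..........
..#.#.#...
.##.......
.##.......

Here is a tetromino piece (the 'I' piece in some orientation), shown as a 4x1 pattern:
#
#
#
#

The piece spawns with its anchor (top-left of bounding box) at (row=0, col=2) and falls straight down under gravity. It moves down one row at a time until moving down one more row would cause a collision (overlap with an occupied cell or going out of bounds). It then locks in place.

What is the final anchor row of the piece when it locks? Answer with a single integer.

Spawn at (row=0, col=2). Try each row:
  row 0: fits
  row 1: fits
  row 2: blocked -> lock at row 1

Answer: 1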